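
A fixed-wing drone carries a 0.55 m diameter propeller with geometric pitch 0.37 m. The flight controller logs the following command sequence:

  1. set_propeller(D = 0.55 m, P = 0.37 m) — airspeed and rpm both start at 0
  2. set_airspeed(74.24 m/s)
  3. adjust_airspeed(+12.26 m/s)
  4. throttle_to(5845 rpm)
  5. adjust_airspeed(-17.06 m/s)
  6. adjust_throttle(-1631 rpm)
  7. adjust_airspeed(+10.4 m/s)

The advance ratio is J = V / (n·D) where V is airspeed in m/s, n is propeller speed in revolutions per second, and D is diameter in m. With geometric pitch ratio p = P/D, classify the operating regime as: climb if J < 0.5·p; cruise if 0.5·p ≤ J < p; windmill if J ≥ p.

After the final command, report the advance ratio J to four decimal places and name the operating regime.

J = 2.0669, regime = windmill

set_propeller: D = 0.55 m, P = 0.37 m (p = P/D = 0.672727); state ← (V=0, rpm=0)
set_airspeed(74.24): V ← 74.24 m/s
adjust_airspeed(+12.26): V ← 74.24 +12.26 = 86.5 m/s
throttle_to(5845): rpm ← 5845
adjust_airspeed(-17.06): V ← 86.5 -17.06 = 69.44 m/s
adjust_throttle(-1631): rpm ← 5845 -1631 = 4214
adjust_airspeed(+10.4): V ← 69.44 +10.4 = 79.84 m/s
final state: V = 79.84 m/s, rpm = 4214 → n = rpm/60 = 70.233333 rev/s
J = V / (n·D) = 79.84 / (70.233333 × 0.55) = 2.066877
regime bands: climb J<0.3364 | cruise [0.3364, 0.6727) | windmill J≥0.6727
J = 2.0669 → windmill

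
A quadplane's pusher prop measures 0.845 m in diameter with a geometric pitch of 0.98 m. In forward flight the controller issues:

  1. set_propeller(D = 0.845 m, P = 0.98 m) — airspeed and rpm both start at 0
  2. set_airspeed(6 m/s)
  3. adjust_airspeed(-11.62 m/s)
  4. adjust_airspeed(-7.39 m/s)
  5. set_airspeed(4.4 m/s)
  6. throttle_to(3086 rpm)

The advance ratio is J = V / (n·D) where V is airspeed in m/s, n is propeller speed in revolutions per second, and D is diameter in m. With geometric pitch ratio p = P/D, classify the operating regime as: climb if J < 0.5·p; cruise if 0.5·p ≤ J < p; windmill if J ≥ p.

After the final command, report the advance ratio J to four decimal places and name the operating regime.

set_propeller: D = 0.845 m, P = 0.98 m (p = P/D = 1.159763); state ← (V=0, rpm=0)
set_airspeed(6): V ← 6 m/s
adjust_airspeed(-11.62): V ← 6 -11.62 = -5.62 m/s
adjust_airspeed(-7.39): V ← -5.62 -7.39 = -13.01 m/s
set_airspeed(4.4): V ← 4.4 m/s
throttle_to(3086): rpm ← 3086
final state: V = 4.4 m/s, rpm = 3086 → n = rpm/60 = 51.433333 rev/s
J = V / (n·D) = 4.4 / (51.433333 × 0.845) = 0.101240
regime bands: climb J<0.5799 | cruise [0.5799, 1.1598) | windmill J≥1.1598
J = 0.1012 → climb

J = 0.1012, regime = climb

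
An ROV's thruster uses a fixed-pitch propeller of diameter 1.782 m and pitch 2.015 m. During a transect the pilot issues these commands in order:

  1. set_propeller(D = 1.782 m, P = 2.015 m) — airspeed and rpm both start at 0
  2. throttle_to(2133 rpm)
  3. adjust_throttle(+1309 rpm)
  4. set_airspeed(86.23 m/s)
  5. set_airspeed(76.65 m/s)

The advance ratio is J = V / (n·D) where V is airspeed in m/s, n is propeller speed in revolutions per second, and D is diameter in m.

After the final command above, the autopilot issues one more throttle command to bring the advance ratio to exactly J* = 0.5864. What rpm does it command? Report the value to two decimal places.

set_propeller: D = 1.782 m, P = 2.015 m (p = P/D = 1.130752); state ← (V=0, rpm=0)
throttle_to(2133): rpm ← 2133
adjust_throttle(+1309): rpm ← 2133 +1309 = 3442
set_airspeed(86.23): V ← 86.23 m/s
set_airspeed(76.65): V ← 76.65 m/s
final state: V = 76.65 m/s, rpm = 3442 → n = rpm/60 = 57.366667 rev/s
target J* = 0.5864; solve J* = V/(n·D) for n: n = V/(J*·D) = 76.65/(0.5864 × 1.782) = 73.351753 rev/s
rpm = 60·n = 4401.105186

rpm = 4401.11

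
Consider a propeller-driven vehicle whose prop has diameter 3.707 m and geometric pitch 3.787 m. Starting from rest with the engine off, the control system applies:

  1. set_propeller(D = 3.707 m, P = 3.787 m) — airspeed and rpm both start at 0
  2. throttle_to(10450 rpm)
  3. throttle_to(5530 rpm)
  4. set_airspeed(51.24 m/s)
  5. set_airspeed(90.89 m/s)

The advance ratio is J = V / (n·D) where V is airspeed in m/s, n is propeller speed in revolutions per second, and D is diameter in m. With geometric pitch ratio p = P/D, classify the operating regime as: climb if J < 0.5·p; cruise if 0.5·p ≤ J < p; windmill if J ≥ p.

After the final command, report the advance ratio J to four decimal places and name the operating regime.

set_propeller: D = 3.707 m, P = 3.787 m (p = P/D = 1.021581); state ← (V=0, rpm=0)
throttle_to(10450): rpm ← 10450
throttle_to(5530): rpm ← 5530
set_airspeed(51.24): V ← 51.24 m/s
set_airspeed(90.89): V ← 90.89 m/s
final state: V = 90.89 m/s, rpm = 5530 → n = rpm/60 = 92.166667 rev/s
J = V / (n·D) = 90.89 / (92.166667 × 3.707) = 0.266023
regime bands: climb J<0.5108 | cruise [0.5108, 1.0216) | windmill J≥1.0216
J = 0.2660 → climb

J = 0.2660, regime = climb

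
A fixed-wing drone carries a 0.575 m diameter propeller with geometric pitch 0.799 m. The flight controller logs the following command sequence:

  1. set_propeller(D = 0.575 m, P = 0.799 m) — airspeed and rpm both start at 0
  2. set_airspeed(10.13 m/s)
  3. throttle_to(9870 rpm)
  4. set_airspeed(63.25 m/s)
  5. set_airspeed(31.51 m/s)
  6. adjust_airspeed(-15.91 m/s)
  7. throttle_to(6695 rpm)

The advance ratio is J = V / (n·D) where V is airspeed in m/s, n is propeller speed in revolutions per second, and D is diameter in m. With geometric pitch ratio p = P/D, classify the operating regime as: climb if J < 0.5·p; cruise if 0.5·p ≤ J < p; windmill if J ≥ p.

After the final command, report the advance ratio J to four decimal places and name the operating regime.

J = 0.2431, regime = climb

set_propeller: D = 0.575 m, P = 0.799 m (p = P/D = 1.389565); state ← (V=0, rpm=0)
set_airspeed(10.13): V ← 10.13 m/s
throttle_to(9870): rpm ← 9870
set_airspeed(63.25): V ← 63.25 m/s
set_airspeed(31.51): V ← 31.51 m/s
adjust_airspeed(-15.91): V ← 31.51 -15.91 = 15.6 m/s
throttle_to(6695): rpm ← 6695
final state: V = 15.6 m/s, rpm = 6695 → n = rpm/60 = 111.583333 rev/s
J = V / (n·D) = 15.6 / (111.583333 × 0.575) = 0.243141
regime bands: climb J<0.6948 | cruise [0.6948, 1.3896) | windmill J≥1.3896
J = 0.2431 → climb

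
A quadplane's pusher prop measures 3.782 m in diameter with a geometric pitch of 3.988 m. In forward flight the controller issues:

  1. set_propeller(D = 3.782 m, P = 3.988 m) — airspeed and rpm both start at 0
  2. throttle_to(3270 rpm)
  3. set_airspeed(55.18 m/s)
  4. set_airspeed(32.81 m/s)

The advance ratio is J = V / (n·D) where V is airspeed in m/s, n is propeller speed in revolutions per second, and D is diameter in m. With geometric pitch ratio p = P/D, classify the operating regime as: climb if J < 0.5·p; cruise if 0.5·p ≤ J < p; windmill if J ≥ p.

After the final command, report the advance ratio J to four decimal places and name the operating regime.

set_propeller: D = 3.782 m, P = 3.988 m (p = P/D = 1.054469); state ← (V=0, rpm=0)
throttle_to(3270): rpm ← 3270
set_airspeed(55.18): V ← 55.18 m/s
set_airspeed(32.81): V ← 32.81 m/s
final state: V = 32.81 m/s, rpm = 3270 → n = rpm/60 = 54.500000 rev/s
J = V / (n·D) = 32.81 / (54.500000 × 3.782) = 0.159180
regime bands: climb J<0.5272 | cruise [0.5272, 1.0545) | windmill J≥1.0545
J = 0.1592 → climb

J = 0.1592, regime = climb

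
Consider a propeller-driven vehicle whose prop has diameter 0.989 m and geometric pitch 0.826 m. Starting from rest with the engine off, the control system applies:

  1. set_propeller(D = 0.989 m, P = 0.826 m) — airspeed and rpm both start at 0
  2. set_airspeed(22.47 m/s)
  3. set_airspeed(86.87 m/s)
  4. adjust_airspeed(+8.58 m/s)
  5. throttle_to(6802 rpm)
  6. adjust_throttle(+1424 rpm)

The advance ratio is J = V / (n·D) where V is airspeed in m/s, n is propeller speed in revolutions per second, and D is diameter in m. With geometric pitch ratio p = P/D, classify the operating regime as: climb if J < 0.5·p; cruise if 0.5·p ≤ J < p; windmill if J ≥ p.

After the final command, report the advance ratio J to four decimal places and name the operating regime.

set_propeller: D = 0.989 m, P = 0.826 m (p = P/D = 0.835187); state ← (V=0, rpm=0)
set_airspeed(22.47): V ← 22.47 m/s
set_airspeed(86.87): V ← 86.87 m/s
adjust_airspeed(+8.58): V ← 86.87 +8.58 = 95.45 m/s
throttle_to(6802): rpm ← 6802
adjust_throttle(+1424): rpm ← 6802 +1424 = 8226
final state: V = 95.45 m/s, rpm = 8226 → n = rpm/60 = 137.100000 rev/s
J = V / (n·D) = 95.45 / (137.100000 × 0.989) = 0.703951
regime bands: climb J<0.4176 | cruise [0.4176, 0.8352) | windmill J≥0.8352
J = 0.7040 → cruise

J = 0.7040, regime = cruise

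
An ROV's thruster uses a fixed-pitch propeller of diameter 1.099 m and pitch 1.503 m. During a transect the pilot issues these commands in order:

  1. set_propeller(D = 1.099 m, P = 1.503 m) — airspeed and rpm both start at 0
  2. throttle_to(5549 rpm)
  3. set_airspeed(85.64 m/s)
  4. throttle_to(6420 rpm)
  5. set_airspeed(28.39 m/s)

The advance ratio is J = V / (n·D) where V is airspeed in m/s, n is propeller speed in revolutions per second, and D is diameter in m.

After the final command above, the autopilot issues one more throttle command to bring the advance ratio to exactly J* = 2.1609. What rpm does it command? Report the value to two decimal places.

rpm = 717.27

set_propeller: D = 1.099 m, P = 1.503 m (p = P/D = 1.367607); state ← (V=0, rpm=0)
throttle_to(5549): rpm ← 5549
set_airspeed(85.64): V ← 85.64 m/s
throttle_to(6420): rpm ← 6420
set_airspeed(28.39): V ← 28.39 m/s
final state: V = 28.39 m/s, rpm = 6420 → n = rpm/60 = 107.000000 rev/s
target J* = 2.1609; solve J* = V/(n·D) for n: n = V/(J*·D) = 28.39/(2.1609 × 1.099) = 11.954544 rev/s
rpm = 60·n = 717.272666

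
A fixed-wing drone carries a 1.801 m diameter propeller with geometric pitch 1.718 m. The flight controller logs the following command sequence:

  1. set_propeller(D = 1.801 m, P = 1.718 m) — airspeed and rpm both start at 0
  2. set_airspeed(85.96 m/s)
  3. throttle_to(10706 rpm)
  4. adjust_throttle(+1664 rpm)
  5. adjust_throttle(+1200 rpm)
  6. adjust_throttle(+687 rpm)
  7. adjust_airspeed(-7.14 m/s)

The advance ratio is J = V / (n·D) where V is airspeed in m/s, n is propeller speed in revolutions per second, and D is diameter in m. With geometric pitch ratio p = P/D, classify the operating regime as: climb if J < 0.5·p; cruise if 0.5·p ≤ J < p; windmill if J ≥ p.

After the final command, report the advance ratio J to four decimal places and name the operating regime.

J = 0.1842, regime = climb

set_propeller: D = 1.801 m, P = 1.718 m (p = P/D = 0.953914); state ← (V=0, rpm=0)
set_airspeed(85.96): V ← 85.96 m/s
throttle_to(10706): rpm ← 10706
adjust_throttle(+1664): rpm ← 10706 +1664 = 12370
adjust_throttle(+1200): rpm ← 12370 +1200 = 13570
adjust_throttle(+687): rpm ← 13570 +687 = 14257
adjust_airspeed(-7.14): V ← 85.96 -7.14 = 78.82 m/s
final state: V = 78.82 m/s, rpm = 14257 → n = rpm/60 = 237.616667 rev/s
J = V / (n·D) = 78.82 / (237.616667 × 1.801) = 0.184181
regime bands: climb J<0.4770 | cruise [0.4770, 0.9539) | windmill J≥0.9539
J = 0.1842 → climb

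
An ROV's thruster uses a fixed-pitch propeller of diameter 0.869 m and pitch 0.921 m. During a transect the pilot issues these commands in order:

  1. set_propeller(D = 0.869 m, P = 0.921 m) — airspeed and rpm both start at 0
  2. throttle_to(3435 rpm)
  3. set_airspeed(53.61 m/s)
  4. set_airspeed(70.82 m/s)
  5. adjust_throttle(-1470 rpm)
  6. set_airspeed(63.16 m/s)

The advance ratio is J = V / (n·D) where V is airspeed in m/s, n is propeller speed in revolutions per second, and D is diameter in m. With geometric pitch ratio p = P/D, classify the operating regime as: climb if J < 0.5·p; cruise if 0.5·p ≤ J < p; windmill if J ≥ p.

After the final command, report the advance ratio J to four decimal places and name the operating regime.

J = 2.2193, regime = windmill

set_propeller: D = 0.869 m, P = 0.921 m (p = P/D = 1.059839); state ← (V=0, rpm=0)
throttle_to(3435): rpm ← 3435
set_airspeed(53.61): V ← 53.61 m/s
set_airspeed(70.82): V ← 70.82 m/s
adjust_throttle(-1470): rpm ← 3435 -1470 = 1965
set_airspeed(63.16): V ← 63.16 m/s
final state: V = 63.16 m/s, rpm = 1965 → n = rpm/60 = 32.750000 rev/s
J = V / (n·D) = 63.16 / (32.750000 × 0.869) = 2.219275
regime bands: climb J<0.5299 | cruise [0.5299, 1.0598) | windmill J≥1.0598
J = 2.2193 → windmill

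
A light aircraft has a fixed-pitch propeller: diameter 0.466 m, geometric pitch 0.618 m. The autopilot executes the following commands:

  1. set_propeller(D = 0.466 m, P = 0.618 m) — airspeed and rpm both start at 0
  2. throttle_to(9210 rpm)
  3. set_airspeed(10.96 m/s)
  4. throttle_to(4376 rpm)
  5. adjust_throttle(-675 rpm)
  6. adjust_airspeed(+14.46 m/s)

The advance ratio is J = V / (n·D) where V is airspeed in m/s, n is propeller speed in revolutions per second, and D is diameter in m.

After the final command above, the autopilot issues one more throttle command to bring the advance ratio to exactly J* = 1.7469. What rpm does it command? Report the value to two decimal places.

set_propeller: D = 0.466 m, P = 0.618 m (p = P/D = 1.326180); state ← (V=0, rpm=0)
throttle_to(9210): rpm ← 9210
set_airspeed(10.96): V ← 10.96 m/s
throttle_to(4376): rpm ← 4376
adjust_throttle(-675): rpm ← 4376 -675 = 3701
adjust_airspeed(+14.46): V ← 10.96 +14.46 = 25.42 m/s
final state: V = 25.42 m/s, rpm = 3701 → n = rpm/60 = 61.683333 rev/s
target J* = 1.7469; solve J* = V/(n·D) for n: n = V/(J*·D) = 25.42/(1.7469 × 0.466) = 31.226376 rev/s
rpm = 60·n = 1873.582560

rpm = 1873.58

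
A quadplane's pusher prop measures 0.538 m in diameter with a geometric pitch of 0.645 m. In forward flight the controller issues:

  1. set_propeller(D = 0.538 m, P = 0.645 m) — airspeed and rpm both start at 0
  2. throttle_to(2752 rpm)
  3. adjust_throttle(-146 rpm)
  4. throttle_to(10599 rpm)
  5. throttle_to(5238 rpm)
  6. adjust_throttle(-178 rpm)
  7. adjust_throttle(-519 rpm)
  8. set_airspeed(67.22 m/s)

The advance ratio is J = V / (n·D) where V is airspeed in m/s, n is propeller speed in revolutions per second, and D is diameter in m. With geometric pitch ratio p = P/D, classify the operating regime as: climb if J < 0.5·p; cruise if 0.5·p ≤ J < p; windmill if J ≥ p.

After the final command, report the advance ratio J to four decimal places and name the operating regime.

set_propeller: D = 0.538 m, P = 0.645 m (p = P/D = 1.198885); state ← (V=0, rpm=0)
throttle_to(2752): rpm ← 2752
adjust_throttle(-146): rpm ← 2752 -146 = 2606
throttle_to(10599): rpm ← 10599
throttle_to(5238): rpm ← 5238
adjust_throttle(-178): rpm ← 5238 -178 = 5060
adjust_throttle(-519): rpm ← 5060 -519 = 4541
set_airspeed(67.22): V ← 67.22 m/s
final state: V = 67.22 m/s, rpm = 4541 → n = rpm/60 = 75.683333 rev/s
J = V / (n·D) = 67.22 / (75.683333 × 0.538) = 1.650882
regime bands: climb J<0.5994 | cruise [0.5994, 1.1989) | windmill J≥1.1989
J = 1.6509 → windmill

J = 1.6509, regime = windmill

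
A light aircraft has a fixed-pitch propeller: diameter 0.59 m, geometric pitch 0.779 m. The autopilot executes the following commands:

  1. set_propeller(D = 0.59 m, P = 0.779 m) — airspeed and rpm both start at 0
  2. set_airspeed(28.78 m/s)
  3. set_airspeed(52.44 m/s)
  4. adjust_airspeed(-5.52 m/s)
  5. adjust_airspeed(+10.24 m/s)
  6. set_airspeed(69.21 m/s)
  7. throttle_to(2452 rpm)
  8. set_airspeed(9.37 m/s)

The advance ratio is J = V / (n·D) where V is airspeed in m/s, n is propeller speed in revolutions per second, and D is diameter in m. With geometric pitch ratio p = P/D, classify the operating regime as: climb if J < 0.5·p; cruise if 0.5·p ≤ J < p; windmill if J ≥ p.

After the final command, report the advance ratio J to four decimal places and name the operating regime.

set_propeller: D = 0.59 m, P = 0.779 m (p = P/D = 1.320339); state ← (V=0, rpm=0)
set_airspeed(28.78): V ← 28.78 m/s
set_airspeed(52.44): V ← 52.44 m/s
adjust_airspeed(-5.52): V ← 52.44 -5.52 = 46.92 m/s
adjust_airspeed(+10.24): V ← 46.92 +10.24 = 57.16 m/s
set_airspeed(69.21): V ← 69.21 m/s
throttle_to(2452): rpm ← 2452
set_airspeed(9.37): V ← 9.37 m/s
final state: V = 9.37 m/s, rpm = 2452 → n = rpm/60 = 40.866667 rev/s
J = V / (n·D) = 9.37 / (40.866667 × 0.59) = 0.388614
regime bands: climb J<0.6602 | cruise [0.6602, 1.3203) | windmill J≥1.3203
J = 0.3886 → climb

J = 0.3886, regime = climb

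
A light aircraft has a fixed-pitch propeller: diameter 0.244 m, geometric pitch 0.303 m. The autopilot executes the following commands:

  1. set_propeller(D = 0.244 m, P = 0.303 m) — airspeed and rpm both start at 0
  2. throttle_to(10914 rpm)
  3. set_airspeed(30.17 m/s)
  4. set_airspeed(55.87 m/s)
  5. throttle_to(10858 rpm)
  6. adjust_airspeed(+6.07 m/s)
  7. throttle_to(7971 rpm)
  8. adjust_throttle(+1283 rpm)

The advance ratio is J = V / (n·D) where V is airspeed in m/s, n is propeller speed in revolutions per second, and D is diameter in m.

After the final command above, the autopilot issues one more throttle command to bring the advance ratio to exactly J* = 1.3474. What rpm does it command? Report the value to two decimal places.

rpm = 11304.10

set_propeller: D = 0.244 m, P = 0.303 m (p = P/D = 1.241803); state ← (V=0, rpm=0)
throttle_to(10914): rpm ← 10914
set_airspeed(30.17): V ← 30.17 m/s
set_airspeed(55.87): V ← 55.87 m/s
throttle_to(10858): rpm ← 10858
adjust_airspeed(+6.07): V ← 55.87 +6.07 = 61.94 m/s
throttle_to(7971): rpm ← 7971
adjust_throttle(+1283): rpm ← 7971 +1283 = 9254
final state: V = 61.94 m/s, rpm = 9254 → n = rpm/60 = 154.233333 rev/s
target J* = 1.3474; solve J* = V/(n·D) for n: n = V/(J*·D) = 61.94/(1.3474 × 0.244) = 188.401706 rev/s
rpm = 60·n = 11304.102376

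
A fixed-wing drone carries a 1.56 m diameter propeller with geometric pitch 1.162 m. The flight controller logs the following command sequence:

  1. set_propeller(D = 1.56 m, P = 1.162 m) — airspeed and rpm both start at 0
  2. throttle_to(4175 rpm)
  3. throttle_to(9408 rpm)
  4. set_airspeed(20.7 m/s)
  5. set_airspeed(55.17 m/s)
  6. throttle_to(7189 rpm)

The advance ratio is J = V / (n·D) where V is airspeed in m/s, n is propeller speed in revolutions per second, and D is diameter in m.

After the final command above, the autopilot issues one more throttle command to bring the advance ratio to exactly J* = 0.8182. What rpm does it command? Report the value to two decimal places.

rpm = 2593.40

set_propeller: D = 1.56 m, P = 1.162 m (p = P/D = 0.744872); state ← (V=0, rpm=0)
throttle_to(4175): rpm ← 4175
throttle_to(9408): rpm ← 9408
set_airspeed(20.7): V ← 20.7 m/s
set_airspeed(55.17): V ← 55.17 m/s
throttle_to(7189): rpm ← 7189
final state: V = 55.17 m/s, rpm = 7189 → n = rpm/60 = 119.816667 rev/s
target J* = 0.8182; solve J* = V/(n·D) for n: n = V/(J*·D) = 55.17/(0.8182 × 1.56) = 43.223398 rev/s
rpm = 60·n = 2593.403907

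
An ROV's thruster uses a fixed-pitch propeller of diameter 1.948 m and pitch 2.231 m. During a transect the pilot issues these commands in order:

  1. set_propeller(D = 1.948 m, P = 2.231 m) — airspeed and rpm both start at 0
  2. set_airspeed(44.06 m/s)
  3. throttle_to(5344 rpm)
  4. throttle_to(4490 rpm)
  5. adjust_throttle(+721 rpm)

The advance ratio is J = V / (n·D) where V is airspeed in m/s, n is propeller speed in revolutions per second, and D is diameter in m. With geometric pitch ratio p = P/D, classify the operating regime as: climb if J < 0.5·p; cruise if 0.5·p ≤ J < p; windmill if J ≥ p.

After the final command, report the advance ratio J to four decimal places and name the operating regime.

set_propeller: D = 1.948 m, P = 2.231 m (p = P/D = 1.145277); state ← (V=0, rpm=0)
set_airspeed(44.06): V ← 44.06 m/s
throttle_to(5344): rpm ← 5344
throttle_to(4490): rpm ← 4490
adjust_throttle(+721): rpm ← 4490 +721 = 5211
final state: V = 44.06 m/s, rpm = 5211 → n = rpm/60 = 86.850000 rev/s
J = V / (n·D) = 44.06 / (86.850000 × 1.948) = 0.260427
regime bands: climb J<0.5726 | cruise [0.5726, 1.1453) | windmill J≥1.1453
J = 0.2604 → climb

J = 0.2604, regime = climb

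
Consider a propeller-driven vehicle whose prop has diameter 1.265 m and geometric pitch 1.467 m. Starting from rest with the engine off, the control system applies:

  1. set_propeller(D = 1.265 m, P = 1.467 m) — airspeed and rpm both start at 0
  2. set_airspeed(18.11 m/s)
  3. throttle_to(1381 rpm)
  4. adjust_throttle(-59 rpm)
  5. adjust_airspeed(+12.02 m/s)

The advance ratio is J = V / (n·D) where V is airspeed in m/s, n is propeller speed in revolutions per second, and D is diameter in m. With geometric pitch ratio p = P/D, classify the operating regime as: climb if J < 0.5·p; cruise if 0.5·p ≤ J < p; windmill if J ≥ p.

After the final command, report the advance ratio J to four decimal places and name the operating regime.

set_propeller: D = 1.265 m, P = 1.467 m (p = P/D = 1.159684); state ← (V=0, rpm=0)
set_airspeed(18.11): V ← 18.11 m/s
throttle_to(1381): rpm ← 1381
adjust_throttle(-59): rpm ← 1381 -59 = 1322
adjust_airspeed(+12.02): V ← 18.11 +12.02 = 30.13 m/s
final state: V = 30.13 m/s, rpm = 1322 → n = rpm/60 = 22.033333 rev/s
J = V / (n·D) = 30.13 / (22.033333 × 1.265) = 1.081007
regime bands: climb J<0.5798 | cruise [0.5798, 1.1597) | windmill J≥1.1597
J = 1.0810 → cruise

J = 1.0810, regime = cruise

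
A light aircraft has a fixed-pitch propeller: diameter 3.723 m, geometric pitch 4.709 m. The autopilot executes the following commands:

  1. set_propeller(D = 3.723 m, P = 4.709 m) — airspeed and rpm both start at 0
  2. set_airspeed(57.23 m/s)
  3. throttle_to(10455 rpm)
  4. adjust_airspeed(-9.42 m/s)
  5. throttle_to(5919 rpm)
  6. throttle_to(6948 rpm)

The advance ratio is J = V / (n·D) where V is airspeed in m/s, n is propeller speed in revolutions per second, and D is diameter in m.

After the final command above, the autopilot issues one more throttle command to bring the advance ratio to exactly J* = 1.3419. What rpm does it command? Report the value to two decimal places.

rpm = 574.19

set_propeller: D = 3.723 m, P = 4.709 m (p = P/D = 1.264840); state ← (V=0, rpm=0)
set_airspeed(57.23): V ← 57.23 m/s
throttle_to(10455): rpm ← 10455
adjust_airspeed(-9.42): V ← 57.23 -9.42 = 47.81 m/s
throttle_to(5919): rpm ← 5919
throttle_to(6948): rpm ← 6948
final state: V = 47.81 m/s, rpm = 6948 → n = rpm/60 = 115.800000 rev/s
target J* = 1.3419; solve J* = V/(n·D) for n: n = V/(J*·D) = 47.81/(1.3419 × 3.723) = 9.569859 rev/s
rpm = 60·n = 574.191561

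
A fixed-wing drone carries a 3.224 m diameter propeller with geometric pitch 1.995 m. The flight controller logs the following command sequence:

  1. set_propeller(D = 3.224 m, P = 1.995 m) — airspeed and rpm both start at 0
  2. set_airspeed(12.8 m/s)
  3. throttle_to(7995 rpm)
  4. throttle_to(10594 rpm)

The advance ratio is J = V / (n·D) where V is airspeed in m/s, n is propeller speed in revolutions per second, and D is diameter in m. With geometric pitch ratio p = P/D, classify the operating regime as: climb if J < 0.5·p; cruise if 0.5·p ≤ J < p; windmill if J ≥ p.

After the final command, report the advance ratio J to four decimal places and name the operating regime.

J = 0.0225, regime = climb

set_propeller: D = 3.224 m, P = 1.995 m (p = P/D = 0.618797); state ← (V=0, rpm=0)
set_airspeed(12.8): V ← 12.8 m/s
throttle_to(7995): rpm ← 7995
throttle_to(10594): rpm ← 10594
final state: V = 12.8 m/s, rpm = 10594 → n = rpm/60 = 176.566667 rev/s
J = V / (n·D) = 12.8 / (176.566667 × 3.224) = 0.022486
regime bands: climb J<0.3094 | cruise [0.3094, 0.6188) | windmill J≥0.6188
J = 0.0225 → climb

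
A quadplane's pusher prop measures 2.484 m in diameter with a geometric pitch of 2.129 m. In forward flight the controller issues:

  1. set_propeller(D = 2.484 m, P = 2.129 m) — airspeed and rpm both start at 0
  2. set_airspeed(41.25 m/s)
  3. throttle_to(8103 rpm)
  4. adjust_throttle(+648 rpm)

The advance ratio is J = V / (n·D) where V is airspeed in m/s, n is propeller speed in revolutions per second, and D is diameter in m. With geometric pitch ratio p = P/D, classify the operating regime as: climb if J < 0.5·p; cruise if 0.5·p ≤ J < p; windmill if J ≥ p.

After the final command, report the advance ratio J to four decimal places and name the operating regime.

J = 0.1139, regime = climb

set_propeller: D = 2.484 m, P = 2.129 m (p = P/D = 0.857085); state ← (V=0, rpm=0)
set_airspeed(41.25): V ← 41.25 m/s
throttle_to(8103): rpm ← 8103
adjust_throttle(+648): rpm ← 8103 +648 = 8751
final state: V = 41.25 m/s, rpm = 8751 → n = rpm/60 = 145.850000 rev/s
J = V / (n·D) = 41.25 / (145.850000 × 2.484) = 0.113859
regime bands: climb J<0.4285 | cruise [0.4285, 0.8571) | windmill J≥0.8571
J = 0.1139 → climb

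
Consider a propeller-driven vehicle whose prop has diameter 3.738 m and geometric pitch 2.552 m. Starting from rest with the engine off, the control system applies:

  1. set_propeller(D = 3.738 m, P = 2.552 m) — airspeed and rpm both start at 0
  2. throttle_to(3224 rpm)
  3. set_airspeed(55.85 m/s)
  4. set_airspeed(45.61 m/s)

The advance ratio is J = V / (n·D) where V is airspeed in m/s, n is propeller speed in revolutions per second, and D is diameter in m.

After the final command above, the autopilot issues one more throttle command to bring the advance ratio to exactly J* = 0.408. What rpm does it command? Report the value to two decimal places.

set_propeller: D = 3.738 m, P = 2.552 m (p = P/D = 0.682718); state ← (V=0, rpm=0)
throttle_to(3224): rpm ← 3224
set_airspeed(55.85): V ← 55.85 m/s
set_airspeed(45.61): V ← 45.61 m/s
final state: V = 45.61 m/s, rpm = 3224 → n = rpm/60 = 53.733333 rev/s
target J* = 0.408; solve J* = V/(n·D) for n: n = V/(J*·D) = 45.61/(0.408 × 3.738) = 29.906157 rev/s
rpm = 60·n = 1794.369433

rpm = 1794.37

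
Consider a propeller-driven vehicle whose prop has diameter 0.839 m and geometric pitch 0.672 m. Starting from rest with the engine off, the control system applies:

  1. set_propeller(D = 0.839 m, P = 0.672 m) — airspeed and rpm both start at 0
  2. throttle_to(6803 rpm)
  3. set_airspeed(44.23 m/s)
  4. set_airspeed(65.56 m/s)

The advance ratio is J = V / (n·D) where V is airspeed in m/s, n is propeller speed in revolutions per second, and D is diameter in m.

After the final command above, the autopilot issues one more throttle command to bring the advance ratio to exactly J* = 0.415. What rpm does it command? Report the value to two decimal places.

set_propeller: D = 0.839 m, P = 0.672 m (p = P/D = 0.800954); state ← (V=0, rpm=0)
throttle_to(6803): rpm ← 6803
set_airspeed(44.23): V ← 44.23 m/s
set_airspeed(65.56): V ← 65.56 m/s
final state: V = 65.56 m/s, rpm = 6803 → n = rpm/60 = 113.383333 rev/s
target J* = 0.415; solve J* = V/(n·D) for n: n = V/(J*·D) = 65.56/(0.415 × 0.839) = 188.290708 rev/s
rpm = 60·n = 11297.442452

rpm = 11297.44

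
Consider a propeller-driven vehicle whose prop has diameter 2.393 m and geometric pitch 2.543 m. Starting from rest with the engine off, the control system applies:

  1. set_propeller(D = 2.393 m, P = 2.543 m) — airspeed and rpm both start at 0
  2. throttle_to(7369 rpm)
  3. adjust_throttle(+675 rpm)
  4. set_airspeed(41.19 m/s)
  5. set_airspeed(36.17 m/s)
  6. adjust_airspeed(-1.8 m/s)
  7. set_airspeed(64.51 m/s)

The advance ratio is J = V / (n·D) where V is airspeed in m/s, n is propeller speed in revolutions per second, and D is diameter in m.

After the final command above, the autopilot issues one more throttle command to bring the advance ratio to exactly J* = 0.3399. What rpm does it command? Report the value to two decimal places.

set_propeller: D = 2.393 m, P = 2.543 m (p = P/D = 1.062683); state ← (V=0, rpm=0)
throttle_to(7369): rpm ← 7369
adjust_throttle(+675): rpm ← 7369 +675 = 8044
set_airspeed(41.19): V ← 41.19 m/s
set_airspeed(36.17): V ← 36.17 m/s
adjust_airspeed(-1.8): V ← 36.17 -1.8 = 34.37 m/s
set_airspeed(64.51): V ← 64.51 m/s
final state: V = 64.51 m/s, rpm = 8044 → n = rpm/60 = 134.066667 rev/s
target J* = 0.3399; solve J* = V/(n·D) for n: n = V/(J*·D) = 64.51/(0.3399 × 2.393) = 79.310955 rev/s
rpm = 60·n = 4758.657293

rpm = 4758.66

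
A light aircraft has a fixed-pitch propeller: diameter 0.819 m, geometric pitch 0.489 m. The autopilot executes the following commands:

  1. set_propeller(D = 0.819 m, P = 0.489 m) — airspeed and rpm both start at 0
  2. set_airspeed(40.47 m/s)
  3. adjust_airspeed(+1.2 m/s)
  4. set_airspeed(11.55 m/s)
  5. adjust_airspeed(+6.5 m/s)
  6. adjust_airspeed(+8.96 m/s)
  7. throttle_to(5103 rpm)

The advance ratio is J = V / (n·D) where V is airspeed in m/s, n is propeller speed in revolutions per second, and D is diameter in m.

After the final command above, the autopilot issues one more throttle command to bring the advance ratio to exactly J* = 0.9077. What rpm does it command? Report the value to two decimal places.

rpm = 2179.97

set_propeller: D = 0.819 m, P = 0.489 m (p = P/D = 0.597070); state ← (V=0, rpm=0)
set_airspeed(40.47): V ← 40.47 m/s
adjust_airspeed(+1.2): V ← 40.47 +1.2 = 41.67 m/s
set_airspeed(11.55): V ← 11.55 m/s
adjust_airspeed(+6.5): V ← 11.55 +6.5 = 18.05 m/s
adjust_airspeed(+8.96): V ← 18.05 +8.96 = 27.01 m/s
throttle_to(5103): rpm ← 5103
final state: V = 27.01 m/s, rpm = 5103 → n = rpm/60 = 85.050000 rev/s
target J* = 0.9077; solve J* = V/(n·D) for n: n = V/(J*·D) = 27.01/(0.9077 × 0.819) = 36.332756 rev/s
rpm = 60·n = 2179.965384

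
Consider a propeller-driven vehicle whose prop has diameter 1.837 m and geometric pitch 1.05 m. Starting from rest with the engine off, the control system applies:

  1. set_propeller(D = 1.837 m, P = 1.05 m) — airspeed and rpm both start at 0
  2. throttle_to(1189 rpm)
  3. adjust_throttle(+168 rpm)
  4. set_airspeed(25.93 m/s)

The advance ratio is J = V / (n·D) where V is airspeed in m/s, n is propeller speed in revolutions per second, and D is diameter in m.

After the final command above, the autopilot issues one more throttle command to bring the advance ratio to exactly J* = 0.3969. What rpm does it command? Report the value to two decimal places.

set_propeller: D = 1.837 m, P = 1.05 m (p = P/D = 0.571584); state ← (V=0, rpm=0)
throttle_to(1189): rpm ← 1189
adjust_throttle(+168): rpm ← 1189 +168 = 1357
set_airspeed(25.93): V ← 25.93 m/s
final state: V = 25.93 m/s, rpm = 1357 → n = rpm/60 = 22.616667 rev/s
target J* = 0.3969; solve J* = V/(n·D) for n: n = V/(J*·D) = 25.93/(0.3969 × 1.837) = 35.564136 rev/s
rpm = 60·n = 2133.848156

rpm = 2133.85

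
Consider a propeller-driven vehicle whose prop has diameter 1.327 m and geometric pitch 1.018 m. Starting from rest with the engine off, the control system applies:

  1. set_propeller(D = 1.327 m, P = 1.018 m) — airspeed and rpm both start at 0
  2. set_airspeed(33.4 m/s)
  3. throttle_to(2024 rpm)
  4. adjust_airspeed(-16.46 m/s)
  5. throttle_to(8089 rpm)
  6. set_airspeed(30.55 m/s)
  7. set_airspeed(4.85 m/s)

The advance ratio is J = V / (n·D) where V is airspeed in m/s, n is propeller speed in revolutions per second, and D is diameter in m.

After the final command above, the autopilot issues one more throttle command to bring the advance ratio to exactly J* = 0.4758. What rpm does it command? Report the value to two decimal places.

set_propeller: D = 1.327 m, P = 1.018 m (p = P/D = 0.767144); state ← (V=0, rpm=0)
set_airspeed(33.4): V ← 33.4 m/s
throttle_to(2024): rpm ← 2024
adjust_airspeed(-16.46): V ← 33.4 -16.46 = 16.94 m/s
throttle_to(8089): rpm ← 8089
set_airspeed(30.55): V ← 30.55 m/s
set_airspeed(4.85): V ← 4.85 m/s
final state: V = 4.85 m/s, rpm = 8089 → n = rpm/60 = 134.816667 rev/s
target J* = 0.4758; solve J* = V/(n·D) for n: n = V/(J*·D) = 4.85/(0.4758 × 1.327) = 7.681506 rev/s
rpm = 60·n = 460.890364

rpm = 460.89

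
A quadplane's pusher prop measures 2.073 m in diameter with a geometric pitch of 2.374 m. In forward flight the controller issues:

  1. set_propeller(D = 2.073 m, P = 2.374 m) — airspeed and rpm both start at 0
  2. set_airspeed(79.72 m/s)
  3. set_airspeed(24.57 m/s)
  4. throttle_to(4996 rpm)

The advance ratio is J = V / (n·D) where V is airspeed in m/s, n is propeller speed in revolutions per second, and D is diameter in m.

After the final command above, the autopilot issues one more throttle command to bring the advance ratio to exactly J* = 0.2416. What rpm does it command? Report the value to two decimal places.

rpm = 2943.47

set_propeller: D = 2.073 m, P = 2.374 m (p = P/D = 1.145200); state ← (V=0, rpm=0)
set_airspeed(79.72): V ← 79.72 m/s
set_airspeed(24.57): V ← 24.57 m/s
throttle_to(4996): rpm ← 4996
final state: V = 24.57 m/s, rpm = 4996 → n = rpm/60 = 83.266667 rev/s
target J* = 0.2416; solve J* = V/(n·D) for n: n = V/(J*·D) = 24.57/(0.2416 × 2.073) = 49.057897 rev/s
rpm = 60·n = 2943.473802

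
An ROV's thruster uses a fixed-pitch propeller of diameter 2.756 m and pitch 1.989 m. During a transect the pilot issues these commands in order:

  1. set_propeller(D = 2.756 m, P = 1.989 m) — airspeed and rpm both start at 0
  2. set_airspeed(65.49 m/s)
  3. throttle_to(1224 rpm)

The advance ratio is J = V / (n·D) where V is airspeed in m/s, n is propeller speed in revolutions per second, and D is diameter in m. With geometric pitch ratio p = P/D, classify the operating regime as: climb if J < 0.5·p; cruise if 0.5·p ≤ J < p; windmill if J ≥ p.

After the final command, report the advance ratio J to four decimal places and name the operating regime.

J = 1.1648, regime = windmill

set_propeller: D = 2.756 m, P = 1.989 m (p = P/D = 0.721698); state ← (V=0, rpm=0)
set_airspeed(65.49): V ← 65.49 m/s
throttle_to(1224): rpm ← 1224
final state: V = 65.49 m/s, rpm = 1224 → n = rpm/60 = 20.400000 rev/s
J = V / (n·D) = 65.49 / (20.400000 × 2.756) = 1.164838
regime bands: climb J<0.3608 | cruise [0.3608, 0.7217) | windmill J≥0.7217
J = 1.1648 → windmill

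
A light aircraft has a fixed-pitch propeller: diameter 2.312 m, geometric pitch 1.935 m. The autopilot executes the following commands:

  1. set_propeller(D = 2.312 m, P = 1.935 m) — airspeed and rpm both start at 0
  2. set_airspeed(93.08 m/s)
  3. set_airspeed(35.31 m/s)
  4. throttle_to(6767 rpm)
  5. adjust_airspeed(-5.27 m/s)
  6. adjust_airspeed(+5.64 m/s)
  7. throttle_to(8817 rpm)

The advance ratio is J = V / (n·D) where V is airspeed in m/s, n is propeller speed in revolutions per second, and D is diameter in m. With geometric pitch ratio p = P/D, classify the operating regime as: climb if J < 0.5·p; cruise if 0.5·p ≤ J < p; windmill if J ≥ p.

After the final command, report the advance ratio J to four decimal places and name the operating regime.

J = 0.1050, regime = climb

set_propeller: D = 2.312 m, P = 1.935 m (p = P/D = 0.836938); state ← (V=0, rpm=0)
set_airspeed(93.08): V ← 93.08 m/s
set_airspeed(35.31): V ← 35.31 m/s
throttle_to(6767): rpm ← 6767
adjust_airspeed(-5.27): V ← 35.31 -5.27 = 30.04 m/s
adjust_airspeed(+5.64): V ← 30.04 +5.64 = 35.68 m/s
throttle_to(8817): rpm ← 8817
final state: V = 35.68 m/s, rpm = 8817 → n = rpm/60 = 146.950000 rev/s
J = V / (n·D) = 35.68 / (146.950000 × 2.312) = 0.105019
regime bands: climb J<0.4185 | cruise [0.4185, 0.8369) | windmill J≥0.8369
J = 0.1050 → climb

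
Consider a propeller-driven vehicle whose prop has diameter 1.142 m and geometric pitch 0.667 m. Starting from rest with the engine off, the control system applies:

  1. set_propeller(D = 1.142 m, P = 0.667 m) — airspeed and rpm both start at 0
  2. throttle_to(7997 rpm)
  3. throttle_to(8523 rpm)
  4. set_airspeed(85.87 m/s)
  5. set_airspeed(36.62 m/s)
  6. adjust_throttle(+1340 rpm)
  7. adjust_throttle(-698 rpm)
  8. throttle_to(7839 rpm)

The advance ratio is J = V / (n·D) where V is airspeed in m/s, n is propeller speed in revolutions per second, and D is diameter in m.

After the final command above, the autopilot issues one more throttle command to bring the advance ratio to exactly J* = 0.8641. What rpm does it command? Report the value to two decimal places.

set_propeller: D = 1.142 m, P = 0.667 m (p = P/D = 0.584063); state ← (V=0, rpm=0)
throttle_to(7997): rpm ← 7997
throttle_to(8523): rpm ← 8523
set_airspeed(85.87): V ← 85.87 m/s
set_airspeed(36.62): V ← 36.62 m/s
adjust_throttle(+1340): rpm ← 8523 +1340 = 9863
adjust_throttle(-698): rpm ← 9863 -698 = 9165
throttle_to(7839): rpm ← 7839
final state: V = 36.62 m/s, rpm = 7839 → n = rpm/60 = 130.650000 rev/s
target J* = 0.8641; solve J* = V/(n·D) for n: n = V/(J*·D) = 36.62/(0.8641 × 1.142) = 37.109767 rev/s
rpm = 60·n = 2226.586037

rpm = 2226.59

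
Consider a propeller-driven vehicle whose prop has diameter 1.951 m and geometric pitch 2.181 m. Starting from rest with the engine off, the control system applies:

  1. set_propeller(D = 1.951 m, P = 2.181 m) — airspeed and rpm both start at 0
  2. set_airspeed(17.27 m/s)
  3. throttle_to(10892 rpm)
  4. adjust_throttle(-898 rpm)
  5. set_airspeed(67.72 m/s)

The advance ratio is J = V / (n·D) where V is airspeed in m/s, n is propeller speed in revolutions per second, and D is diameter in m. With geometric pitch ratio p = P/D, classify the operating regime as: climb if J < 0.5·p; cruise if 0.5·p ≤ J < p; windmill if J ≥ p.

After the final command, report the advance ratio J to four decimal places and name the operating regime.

J = 0.2084, regime = climb

set_propeller: D = 1.951 m, P = 2.181 m (p = P/D = 1.117888); state ← (V=0, rpm=0)
set_airspeed(17.27): V ← 17.27 m/s
throttle_to(10892): rpm ← 10892
adjust_throttle(-898): rpm ← 10892 -898 = 9994
set_airspeed(67.72): V ← 67.72 m/s
final state: V = 67.72 m/s, rpm = 9994 → n = rpm/60 = 166.566667 rev/s
J = V / (n·D) = 67.72 / (166.566667 × 1.951) = 0.208387
regime bands: climb J<0.5589 | cruise [0.5589, 1.1179) | windmill J≥1.1179
J = 0.2084 → climb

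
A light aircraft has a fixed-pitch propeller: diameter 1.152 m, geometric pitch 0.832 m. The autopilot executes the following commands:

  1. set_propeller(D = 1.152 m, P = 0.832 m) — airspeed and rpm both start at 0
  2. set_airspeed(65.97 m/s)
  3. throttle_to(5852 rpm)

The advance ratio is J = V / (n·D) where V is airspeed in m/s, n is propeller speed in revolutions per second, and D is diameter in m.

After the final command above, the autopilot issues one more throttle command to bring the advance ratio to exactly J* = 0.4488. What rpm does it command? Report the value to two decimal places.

set_propeller: D = 1.152 m, P = 0.832 m (p = P/D = 0.722222); state ← (V=0, rpm=0)
set_airspeed(65.97): V ← 65.97 m/s
throttle_to(5852): rpm ← 5852
final state: V = 65.97 m/s, rpm = 5852 → n = rpm/60 = 97.533333 rev/s
target J* = 0.4488; solve J* = V/(n·D) for n: n = V/(J*·D) = 65.97/(0.4488 × 1.152) = 127.597204 rev/s
rpm = 60·n = 7655.832219

rpm = 7655.83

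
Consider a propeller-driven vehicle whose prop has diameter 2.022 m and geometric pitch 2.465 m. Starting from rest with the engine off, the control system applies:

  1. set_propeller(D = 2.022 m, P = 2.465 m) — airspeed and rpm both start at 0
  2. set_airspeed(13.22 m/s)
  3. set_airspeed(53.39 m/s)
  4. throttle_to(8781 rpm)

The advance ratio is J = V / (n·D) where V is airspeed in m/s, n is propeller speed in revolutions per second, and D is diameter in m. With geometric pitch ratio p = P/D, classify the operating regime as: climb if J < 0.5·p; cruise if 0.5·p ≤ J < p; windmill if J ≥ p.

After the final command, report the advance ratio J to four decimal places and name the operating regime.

set_propeller: D = 2.022 m, P = 2.465 m (p = P/D = 1.219090); state ← (V=0, rpm=0)
set_airspeed(13.22): V ← 13.22 m/s
set_airspeed(53.39): V ← 53.39 m/s
throttle_to(8781): rpm ← 8781
final state: V = 53.39 m/s, rpm = 8781 → n = rpm/60 = 146.350000 rev/s
J = V / (n·D) = 53.39 / (146.350000 × 2.022) = 0.180421
regime bands: climb J<0.6095 | cruise [0.6095, 1.2191) | windmill J≥1.2191
J = 0.1804 → climb

J = 0.1804, regime = climb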